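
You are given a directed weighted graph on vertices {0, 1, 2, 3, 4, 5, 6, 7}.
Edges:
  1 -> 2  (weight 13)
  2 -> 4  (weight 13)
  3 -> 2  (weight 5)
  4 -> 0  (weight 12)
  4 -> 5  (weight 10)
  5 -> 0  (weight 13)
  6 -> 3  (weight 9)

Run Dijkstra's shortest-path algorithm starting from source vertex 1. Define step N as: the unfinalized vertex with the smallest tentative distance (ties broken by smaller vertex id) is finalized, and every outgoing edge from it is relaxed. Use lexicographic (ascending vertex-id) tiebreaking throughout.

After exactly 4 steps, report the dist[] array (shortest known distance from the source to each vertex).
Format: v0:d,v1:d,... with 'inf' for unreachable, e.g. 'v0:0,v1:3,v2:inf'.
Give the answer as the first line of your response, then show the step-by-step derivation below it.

v0:38,v1:0,v2:13,v3:inf,v4:26,v5:36,v6:inf,v7:inf

step 1: dist = v0:inf,v1:0,v2:13,v3:inf,v4:inf,v5:inf,v6:inf,v7:inf
step 2: dist = v0:inf,v1:0,v2:13,v3:inf,v4:26,v5:inf,v6:inf,v7:inf
step 3: dist = v0:38,v1:0,v2:13,v3:inf,v4:26,v5:36,v6:inf,v7:inf
step 4: dist = v0:38,v1:0,v2:13,v3:inf,v4:26,v5:36,v6:inf,v7:inf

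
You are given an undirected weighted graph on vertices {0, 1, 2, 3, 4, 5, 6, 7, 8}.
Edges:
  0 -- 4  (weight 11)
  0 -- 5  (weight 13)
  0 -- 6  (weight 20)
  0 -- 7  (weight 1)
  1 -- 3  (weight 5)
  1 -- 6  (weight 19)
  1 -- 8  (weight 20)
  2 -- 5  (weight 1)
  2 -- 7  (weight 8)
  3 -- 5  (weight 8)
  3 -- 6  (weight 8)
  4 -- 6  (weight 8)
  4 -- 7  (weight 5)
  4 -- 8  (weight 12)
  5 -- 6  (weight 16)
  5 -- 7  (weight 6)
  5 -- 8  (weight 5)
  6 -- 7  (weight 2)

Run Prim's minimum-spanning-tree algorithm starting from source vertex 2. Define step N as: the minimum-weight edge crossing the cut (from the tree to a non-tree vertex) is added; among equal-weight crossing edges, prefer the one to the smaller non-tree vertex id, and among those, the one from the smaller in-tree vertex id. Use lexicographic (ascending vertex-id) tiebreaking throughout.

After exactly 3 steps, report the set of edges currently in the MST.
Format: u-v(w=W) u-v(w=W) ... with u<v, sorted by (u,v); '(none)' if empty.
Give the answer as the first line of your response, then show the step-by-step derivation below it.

2-5(w=1) 5-7(w=6) 5-8(w=5)

step 1: add edge 2-5 (w=1); MST = {2-5(w=1)}
step 2: add edge 5-8 (w=5); MST = {2-5(w=1) 5-8(w=5)}
step 3: add edge 5-7 (w=6); MST = {2-5(w=1) 5-7(w=6) 5-8(w=5)}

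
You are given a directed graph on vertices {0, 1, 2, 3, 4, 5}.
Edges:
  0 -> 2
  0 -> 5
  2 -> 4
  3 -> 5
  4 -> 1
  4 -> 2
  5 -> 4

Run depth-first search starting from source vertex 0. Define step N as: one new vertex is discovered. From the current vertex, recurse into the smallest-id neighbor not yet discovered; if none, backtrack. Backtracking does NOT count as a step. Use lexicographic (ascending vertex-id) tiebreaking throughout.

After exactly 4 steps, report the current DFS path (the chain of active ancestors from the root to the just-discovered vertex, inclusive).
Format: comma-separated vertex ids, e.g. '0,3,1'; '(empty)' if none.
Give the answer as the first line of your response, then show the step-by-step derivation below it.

0,2,4,1

step 1: discover 0; path=0; order=0
step 2: discover 2; path=0>2; order=0,2
step 3: discover 4; path=0>2>4; order=0,2,4
step 4: discover 1; path=0>2>4>1; order=0,2,4,1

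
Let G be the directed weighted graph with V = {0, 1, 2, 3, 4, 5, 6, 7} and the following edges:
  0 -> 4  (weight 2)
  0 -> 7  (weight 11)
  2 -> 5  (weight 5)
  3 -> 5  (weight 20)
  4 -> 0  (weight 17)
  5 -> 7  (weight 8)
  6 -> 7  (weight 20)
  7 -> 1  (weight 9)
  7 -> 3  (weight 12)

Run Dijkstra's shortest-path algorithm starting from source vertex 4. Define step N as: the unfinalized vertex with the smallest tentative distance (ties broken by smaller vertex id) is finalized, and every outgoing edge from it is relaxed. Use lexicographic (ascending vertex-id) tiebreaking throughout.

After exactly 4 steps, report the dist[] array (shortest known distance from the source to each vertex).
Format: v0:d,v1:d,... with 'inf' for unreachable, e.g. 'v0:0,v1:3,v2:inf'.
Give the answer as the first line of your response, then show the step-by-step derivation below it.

v0:17,v1:37,v2:inf,v3:40,v4:0,v5:inf,v6:inf,v7:28

step 1: dist = v0:17,v1:inf,v2:inf,v3:inf,v4:0,v5:inf,v6:inf,v7:inf
step 2: dist = v0:17,v1:inf,v2:inf,v3:inf,v4:0,v5:inf,v6:inf,v7:28
step 3: dist = v0:17,v1:37,v2:inf,v3:40,v4:0,v5:inf,v6:inf,v7:28
step 4: dist = v0:17,v1:37,v2:inf,v3:40,v4:0,v5:inf,v6:inf,v7:28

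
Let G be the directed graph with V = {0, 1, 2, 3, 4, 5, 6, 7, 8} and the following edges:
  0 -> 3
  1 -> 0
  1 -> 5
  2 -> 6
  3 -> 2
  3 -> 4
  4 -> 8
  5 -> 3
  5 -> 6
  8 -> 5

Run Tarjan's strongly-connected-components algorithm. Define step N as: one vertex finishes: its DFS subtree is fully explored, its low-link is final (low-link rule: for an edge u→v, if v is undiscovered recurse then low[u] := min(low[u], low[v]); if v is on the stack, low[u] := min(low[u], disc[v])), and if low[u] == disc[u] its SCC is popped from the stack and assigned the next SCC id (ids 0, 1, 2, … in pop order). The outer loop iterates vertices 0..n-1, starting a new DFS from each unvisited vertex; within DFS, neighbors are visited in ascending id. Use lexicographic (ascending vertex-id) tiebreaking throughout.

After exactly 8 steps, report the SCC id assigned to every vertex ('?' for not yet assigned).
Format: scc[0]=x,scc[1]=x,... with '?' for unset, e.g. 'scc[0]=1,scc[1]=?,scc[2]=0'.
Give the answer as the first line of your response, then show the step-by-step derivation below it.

scc[0]=3,scc[1]=4,scc[2]=1,scc[3]=2,scc[4]=2,scc[5]=2,scc[6]=0,scc[7]=?,scc[8]=2

step 1: low=(low[0]=0,low[1]=?,low[2]=2,low[3]=1,low[4]=?,low[5]=?,low[6]=3,low[7]=?,low[8]=?); scc=(scc[0]=?,scc[1]=?,scc[2]=?,scc[3]=?,scc[4]=?,scc[5]=?,scc[6]=0,scc[7]=?,scc[8]=?)
step 2: low=(low[0]=0,low[1]=?,low[2]=2,low[3]=1,low[4]=?,low[5]=?,low[6]=3,low[7]=?,low[8]=?); scc=(scc[0]=?,scc[1]=?,scc[2]=1,scc[3]=?,scc[4]=?,scc[5]=?,scc[6]=0,scc[7]=?,scc[8]=?)
step 3: low=(low[0]=0,low[1]=?,low[2]=2,low[3]=1,low[4]=4,low[5]=1,low[6]=3,low[7]=?,low[8]=5); scc=(scc[0]=?,scc[1]=?,scc[2]=1,scc[3]=?,scc[4]=?,scc[5]=?,scc[6]=0,scc[7]=?,scc[8]=?)
step 4: low=(low[0]=0,low[1]=?,low[2]=2,low[3]=1,low[4]=4,low[5]=1,low[6]=3,low[7]=?,low[8]=1); scc=(scc[0]=?,scc[1]=?,scc[2]=1,scc[3]=?,scc[4]=?,scc[5]=?,scc[6]=0,scc[7]=?,scc[8]=?)
step 5: low=(low[0]=0,low[1]=?,low[2]=2,low[3]=1,low[4]=1,low[5]=1,low[6]=3,low[7]=?,low[8]=1); scc=(scc[0]=?,scc[1]=?,scc[2]=1,scc[3]=?,scc[4]=?,scc[5]=?,scc[6]=0,scc[7]=?,scc[8]=?)
step 6: low=(low[0]=0,low[1]=?,low[2]=2,low[3]=1,low[4]=1,low[5]=1,low[6]=3,low[7]=?,low[8]=1); scc=(scc[0]=?,scc[1]=?,scc[2]=1,scc[3]=2,scc[4]=2,scc[5]=2,scc[6]=0,scc[7]=?,scc[8]=2)
step 7: low=(low[0]=0,low[1]=?,low[2]=2,low[3]=1,low[4]=1,low[5]=1,low[6]=3,low[7]=?,low[8]=1); scc=(scc[0]=3,scc[1]=?,scc[2]=1,scc[3]=2,scc[4]=2,scc[5]=2,scc[6]=0,scc[7]=?,scc[8]=2)
step 8: low=(low[0]=0,low[1]=7,low[2]=2,low[3]=1,low[4]=1,low[5]=1,low[6]=3,low[7]=?,low[8]=1); scc=(scc[0]=3,scc[1]=4,scc[2]=1,scc[3]=2,scc[4]=2,scc[5]=2,scc[6]=0,scc[7]=?,scc[8]=2)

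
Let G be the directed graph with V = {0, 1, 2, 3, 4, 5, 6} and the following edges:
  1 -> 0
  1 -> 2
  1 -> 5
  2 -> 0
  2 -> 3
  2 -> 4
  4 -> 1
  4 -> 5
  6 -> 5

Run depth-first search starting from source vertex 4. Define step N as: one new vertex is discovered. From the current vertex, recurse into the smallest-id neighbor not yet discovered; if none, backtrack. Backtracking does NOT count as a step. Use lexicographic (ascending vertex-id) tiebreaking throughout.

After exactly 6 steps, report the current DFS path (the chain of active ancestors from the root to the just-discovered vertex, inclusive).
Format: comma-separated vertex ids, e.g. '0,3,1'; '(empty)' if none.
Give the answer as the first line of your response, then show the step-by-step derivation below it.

4,1,5

step 1: discover 4; path=4; order=4
step 2: discover 1; path=4>1; order=4,1
step 3: discover 0; path=4>1>0; order=4,1,0
step 4: discover 2; path=4>1>2; order=4,1,0,2
step 5: discover 3; path=4>1>2>3; order=4,1,0,2,3
step 6: discover 5; path=4>1>5; order=4,1,0,2,3,5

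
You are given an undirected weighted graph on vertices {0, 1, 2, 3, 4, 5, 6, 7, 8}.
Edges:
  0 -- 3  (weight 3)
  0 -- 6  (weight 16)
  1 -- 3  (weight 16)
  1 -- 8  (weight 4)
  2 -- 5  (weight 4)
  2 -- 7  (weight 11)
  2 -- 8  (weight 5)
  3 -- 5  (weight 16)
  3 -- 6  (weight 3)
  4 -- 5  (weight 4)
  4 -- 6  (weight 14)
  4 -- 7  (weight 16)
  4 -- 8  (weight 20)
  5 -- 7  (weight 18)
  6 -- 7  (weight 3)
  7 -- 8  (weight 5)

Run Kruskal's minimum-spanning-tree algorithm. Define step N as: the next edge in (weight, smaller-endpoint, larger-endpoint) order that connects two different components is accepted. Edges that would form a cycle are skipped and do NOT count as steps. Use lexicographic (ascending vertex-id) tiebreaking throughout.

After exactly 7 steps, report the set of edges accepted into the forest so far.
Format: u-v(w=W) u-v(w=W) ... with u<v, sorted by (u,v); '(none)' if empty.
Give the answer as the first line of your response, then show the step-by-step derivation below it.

0-3(w=3) 1-8(w=4) 2-5(w=4) 2-8(w=5) 3-6(w=3) 4-5(w=4) 6-7(w=3)

step 1: add edge 0-3 (w=3); MST = {0-3(w=3)}
step 2: add edge 3-6 (w=3); MST = {0-3(w=3) 3-6(w=3)}
step 3: add edge 6-7 (w=3); MST = {0-3(w=3) 3-6(w=3) 6-7(w=3)}
step 4: add edge 1-8 (w=4); MST = {0-3(w=3) 1-8(w=4) 3-6(w=3) 6-7(w=3)}
step 5: add edge 2-5 (w=4); MST = {0-3(w=3) 1-8(w=4) 2-5(w=4) 3-6(w=3) 6-7(w=3)}
step 6: add edge 4-5 (w=4); MST = {0-3(w=3) 1-8(w=4) 2-5(w=4) 3-6(w=3) 4-5(w=4) 6-7(w=3)}
step 7: add edge 2-8 (w=5); MST = {0-3(w=3) 1-8(w=4) 2-5(w=4) 2-8(w=5) 3-6(w=3) 4-5(w=4) 6-7(w=3)}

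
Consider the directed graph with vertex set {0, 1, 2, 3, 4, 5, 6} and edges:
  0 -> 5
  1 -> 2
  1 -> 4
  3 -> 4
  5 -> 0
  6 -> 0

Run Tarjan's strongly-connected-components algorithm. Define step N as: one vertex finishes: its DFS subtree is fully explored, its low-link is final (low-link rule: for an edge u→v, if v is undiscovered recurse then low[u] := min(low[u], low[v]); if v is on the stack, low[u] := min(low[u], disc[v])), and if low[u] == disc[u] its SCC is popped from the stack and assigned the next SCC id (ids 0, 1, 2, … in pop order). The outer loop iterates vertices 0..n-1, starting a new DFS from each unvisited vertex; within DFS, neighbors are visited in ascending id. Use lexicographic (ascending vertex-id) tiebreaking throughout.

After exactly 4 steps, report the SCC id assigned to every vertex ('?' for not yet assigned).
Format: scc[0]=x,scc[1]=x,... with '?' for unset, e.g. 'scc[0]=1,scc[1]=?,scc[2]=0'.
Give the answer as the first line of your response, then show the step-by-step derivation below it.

scc[0]=0,scc[1]=?,scc[2]=1,scc[3]=?,scc[4]=2,scc[5]=0,scc[6]=?

step 1: low=(low[0]=0,low[1]=?,low[2]=?,low[3]=?,low[4]=?,low[5]=0,low[6]=?); scc=(scc[0]=?,scc[1]=?,scc[2]=?,scc[3]=?,scc[4]=?,scc[5]=?,scc[6]=?)
step 2: low=(low[0]=0,low[1]=?,low[2]=?,low[3]=?,low[4]=?,low[5]=0,low[6]=?); scc=(scc[0]=0,scc[1]=?,scc[2]=?,scc[3]=?,scc[4]=?,scc[5]=0,scc[6]=?)
step 3: low=(low[0]=0,low[1]=2,low[2]=3,low[3]=?,low[4]=?,low[5]=0,low[6]=?); scc=(scc[0]=0,scc[1]=?,scc[2]=1,scc[3]=?,scc[4]=?,scc[5]=0,scc[6]=?)
step 4: low=(low[0]=0,low[1]=2,low[2]=3,low[3]=?,low[4]=4,low[5]=0,low[6]=?); scc=(scc[0]=0,scc[1]=?,scc[2]=1,scc[3]=?,scc[4]=2,scc[5]=0,scc[6]=?)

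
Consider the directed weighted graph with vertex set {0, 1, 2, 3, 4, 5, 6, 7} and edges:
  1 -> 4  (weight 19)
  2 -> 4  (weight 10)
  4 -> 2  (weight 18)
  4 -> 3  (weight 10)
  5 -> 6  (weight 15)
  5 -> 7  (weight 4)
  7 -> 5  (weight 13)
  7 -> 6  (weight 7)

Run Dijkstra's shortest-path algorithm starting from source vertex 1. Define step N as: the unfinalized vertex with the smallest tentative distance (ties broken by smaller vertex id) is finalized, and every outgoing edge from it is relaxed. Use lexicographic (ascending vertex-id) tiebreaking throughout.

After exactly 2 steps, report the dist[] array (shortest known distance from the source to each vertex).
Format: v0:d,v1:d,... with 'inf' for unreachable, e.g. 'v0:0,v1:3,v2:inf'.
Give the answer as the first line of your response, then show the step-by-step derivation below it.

v0:inf,v1:0,v2:37,v3:29,v4:19,v5:inf,v6:inf,v7:inf

step 1: dist = v0:inf,v1:0,v2:inf,v3:inf,v4:19,v5:inf,v6:inf,v7:inf
step 2: dist = v0:inf,v1:0,v2:37,v3:29,v4:19,v5:inf,v6:inf,v7:inf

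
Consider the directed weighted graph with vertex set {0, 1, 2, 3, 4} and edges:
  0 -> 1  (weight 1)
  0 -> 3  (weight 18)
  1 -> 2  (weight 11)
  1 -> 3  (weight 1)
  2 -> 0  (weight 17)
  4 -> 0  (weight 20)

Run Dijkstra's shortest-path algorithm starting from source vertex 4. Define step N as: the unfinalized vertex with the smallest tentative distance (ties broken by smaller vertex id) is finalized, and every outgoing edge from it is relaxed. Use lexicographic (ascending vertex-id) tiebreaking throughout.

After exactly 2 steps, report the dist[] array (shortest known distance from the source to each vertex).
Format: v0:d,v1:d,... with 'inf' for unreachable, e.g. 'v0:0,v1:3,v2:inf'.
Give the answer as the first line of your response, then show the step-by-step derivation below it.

v0:20,v1:21,v2:inf,v3:38,v4:0

step 1: dist = v0:20,v1:inf,v2:inf,v3:inf,v4:0
step 2: dist = v0:20,v1:21,v2:inf,v3:38,v4:0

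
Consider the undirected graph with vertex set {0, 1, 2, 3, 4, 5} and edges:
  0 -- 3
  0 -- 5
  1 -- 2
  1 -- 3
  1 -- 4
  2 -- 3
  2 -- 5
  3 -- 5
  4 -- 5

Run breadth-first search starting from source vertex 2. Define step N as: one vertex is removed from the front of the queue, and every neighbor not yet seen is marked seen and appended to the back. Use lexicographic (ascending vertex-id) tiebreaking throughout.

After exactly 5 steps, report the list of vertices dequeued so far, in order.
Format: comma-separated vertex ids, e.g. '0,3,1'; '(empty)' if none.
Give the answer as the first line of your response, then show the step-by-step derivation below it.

2,1,3,5,4

step 1: dequeue 2; queue=[1,3,5]; order=2
step 2: dequeue 1; queue=[3,5,4]; order=2,1
step 3: dequeue 3; queue=[5,4,0]; order=2,1,3
step 4: dequeue 5; queue=[4,0]; order=2,1,3,5
step 5: dequeue 4; queue=[0]; order=2,1,3,5,4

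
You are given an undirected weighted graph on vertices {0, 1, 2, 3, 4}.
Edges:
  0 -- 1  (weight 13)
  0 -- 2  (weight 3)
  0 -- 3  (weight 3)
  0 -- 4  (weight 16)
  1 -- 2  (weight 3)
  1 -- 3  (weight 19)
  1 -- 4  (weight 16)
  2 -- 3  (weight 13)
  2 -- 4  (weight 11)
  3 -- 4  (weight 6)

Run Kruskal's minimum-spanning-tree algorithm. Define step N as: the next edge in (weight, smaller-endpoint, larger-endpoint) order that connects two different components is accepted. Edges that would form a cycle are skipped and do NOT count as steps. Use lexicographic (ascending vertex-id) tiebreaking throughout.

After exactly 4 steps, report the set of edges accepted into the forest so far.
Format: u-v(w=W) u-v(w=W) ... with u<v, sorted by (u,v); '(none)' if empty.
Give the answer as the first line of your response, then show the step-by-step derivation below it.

0-2(w=3) 0-3(w=3) 1-2(w=3) 3-4(w=6)

step 1: add edge 0-2 (w=3); MST = {0-2(w=3)}
step 2: add edge 0-3 (w=3); MST = {0-2(w=3) 0-3(w=3)}
step 3: add edge 1-2 (w=3); MST = {0-2(w=3) 0-3(w=3) 1-2(w=3)}
step 4: add edge 3-4 (w=6); MST = {0-2(w=3) 0-3(w=3) 1-2(w=3) 3-4(w=6)}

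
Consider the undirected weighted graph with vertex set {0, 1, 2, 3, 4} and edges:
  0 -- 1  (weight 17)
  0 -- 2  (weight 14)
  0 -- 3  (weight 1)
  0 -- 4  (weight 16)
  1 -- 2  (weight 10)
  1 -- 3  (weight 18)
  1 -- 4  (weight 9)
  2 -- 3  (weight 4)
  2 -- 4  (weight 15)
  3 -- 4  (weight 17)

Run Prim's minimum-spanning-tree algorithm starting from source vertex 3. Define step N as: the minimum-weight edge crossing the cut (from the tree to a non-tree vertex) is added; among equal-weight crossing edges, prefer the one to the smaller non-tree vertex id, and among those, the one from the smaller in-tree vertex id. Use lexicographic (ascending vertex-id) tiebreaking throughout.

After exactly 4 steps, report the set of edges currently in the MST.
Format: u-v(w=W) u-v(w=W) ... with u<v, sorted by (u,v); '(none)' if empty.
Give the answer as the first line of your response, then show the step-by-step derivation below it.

0-3(w=1) 1-2(w=10) 1-4(w=9) 2-3(w=4)

step 1: add edge 0-3 (w=1); MST = {0-3(w=1)}
step 2: add edge 2-3 (w=4); MST = {0-3(w=1) 2-3(w=4)}
step 3: add edge 1-2 (w=10); MST = {0-3(w=1) 1-2(w=10) 2-3(w=4)}
step 4: add edge 1-4 (w=9); MST = {0-3(w=1) 1-2(w=10) 1-4(w=9) 2-3(w=4)}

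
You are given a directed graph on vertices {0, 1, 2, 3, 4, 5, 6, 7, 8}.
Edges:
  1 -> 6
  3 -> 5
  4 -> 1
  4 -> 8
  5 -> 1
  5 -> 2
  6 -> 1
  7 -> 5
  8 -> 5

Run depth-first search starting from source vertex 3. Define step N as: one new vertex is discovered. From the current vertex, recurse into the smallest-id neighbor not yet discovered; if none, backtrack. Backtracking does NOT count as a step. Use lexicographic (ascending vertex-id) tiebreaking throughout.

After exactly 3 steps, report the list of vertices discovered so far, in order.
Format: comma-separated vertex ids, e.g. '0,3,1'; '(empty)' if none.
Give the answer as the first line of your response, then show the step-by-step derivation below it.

3,5,1

step 1: discover 3; path=3; order=3
step 2: discover 5; path=3>5; order=3,5
step 3: discover 1; path=3>5>1; order=3,5,1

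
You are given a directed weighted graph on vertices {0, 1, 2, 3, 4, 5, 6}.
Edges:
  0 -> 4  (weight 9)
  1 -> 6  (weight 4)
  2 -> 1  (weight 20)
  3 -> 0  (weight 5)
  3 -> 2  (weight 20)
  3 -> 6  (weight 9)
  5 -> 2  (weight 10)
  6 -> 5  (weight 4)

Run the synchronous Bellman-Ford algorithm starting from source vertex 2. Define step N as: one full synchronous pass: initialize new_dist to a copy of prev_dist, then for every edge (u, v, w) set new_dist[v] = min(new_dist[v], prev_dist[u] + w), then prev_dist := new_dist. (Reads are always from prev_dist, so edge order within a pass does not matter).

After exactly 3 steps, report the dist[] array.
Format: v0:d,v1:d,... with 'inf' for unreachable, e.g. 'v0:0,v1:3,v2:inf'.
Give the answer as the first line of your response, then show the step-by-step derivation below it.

v0:inf,v1:20,v2:0,v3:inf,v4:inf,v5:28,v6:24

step 1: dist = v0:inf,v1:20,v2:0,v3:inf,v4:inf,v5:inf,v6:inf
step 2: dist = v0:inf,v1:20,v2:0,v3:inf,v4:inf,v5:inf,v6:24
step 3: dist = v0:inf,v1:20,v2:0,v3:inf,v4:inf,v5:28,v6:24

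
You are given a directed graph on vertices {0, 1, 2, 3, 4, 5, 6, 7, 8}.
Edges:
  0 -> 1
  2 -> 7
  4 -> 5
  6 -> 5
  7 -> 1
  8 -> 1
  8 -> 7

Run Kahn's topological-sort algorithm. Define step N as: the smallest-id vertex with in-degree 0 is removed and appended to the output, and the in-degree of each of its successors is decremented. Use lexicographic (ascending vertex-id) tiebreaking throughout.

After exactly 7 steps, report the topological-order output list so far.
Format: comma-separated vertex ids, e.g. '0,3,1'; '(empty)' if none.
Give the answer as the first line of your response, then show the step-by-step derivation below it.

0,2,3,4,6,5,8

step 1: output 0; order=[0]; indeg=(0,2,0,0,0,2,0,2,0)
step 2: output 2; order=[0,2]; indeg=(0,2,0,0,0,2,0,1,0)
step 3: output 3; order=[0,2,3]; indeg=(0,2,0,0,0,2,0,1,0)
step 4: output 4; order=[0,2,3,4]; indeg=(0,2,0,0,0,1,0,1,0)
step 5: output 6; order=[0,2,3,4,6]; indeg=(0,2,0,0,0,0,0,1,0)
step 6: output 5; order=[0,2,3,4,6,5]; indeg=(0,2,0,0,0,0,0,1,0)
step 7: output 8; order=[0,2,3,4,6,5,8]; indeg=(0,1,0,0,0,0,0,0,0)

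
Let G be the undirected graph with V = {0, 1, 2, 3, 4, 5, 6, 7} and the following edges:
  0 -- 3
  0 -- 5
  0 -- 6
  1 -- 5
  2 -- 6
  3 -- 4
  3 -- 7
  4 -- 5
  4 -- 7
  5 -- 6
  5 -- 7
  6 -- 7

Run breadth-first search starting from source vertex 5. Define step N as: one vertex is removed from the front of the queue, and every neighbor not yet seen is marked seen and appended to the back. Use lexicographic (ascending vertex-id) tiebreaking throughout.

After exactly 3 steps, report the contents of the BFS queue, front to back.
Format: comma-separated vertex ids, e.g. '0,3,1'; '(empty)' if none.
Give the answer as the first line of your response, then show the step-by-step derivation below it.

4,6,7,3

step 1: dequeue 5; queue=[0,1,4,6,7]; order=5
step 2: dequeue 0; queue=[1,4,6,7,3]; order=5,0
step 3: dequeue 1; queue=[4,6,7,3]; order=5,0,1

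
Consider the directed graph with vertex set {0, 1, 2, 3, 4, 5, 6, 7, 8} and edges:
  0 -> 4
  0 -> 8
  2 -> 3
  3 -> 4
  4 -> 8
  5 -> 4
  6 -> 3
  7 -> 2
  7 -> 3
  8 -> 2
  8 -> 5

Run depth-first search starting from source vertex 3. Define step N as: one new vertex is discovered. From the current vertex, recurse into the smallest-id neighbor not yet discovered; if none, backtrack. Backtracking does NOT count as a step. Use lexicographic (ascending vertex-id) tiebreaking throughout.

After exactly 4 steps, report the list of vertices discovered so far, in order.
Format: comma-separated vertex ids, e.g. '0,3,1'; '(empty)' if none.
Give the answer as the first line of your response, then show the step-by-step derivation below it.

3,4,8,2

step 1: discover 3; path=3; order=3
step 2: discover 4; path=3>4; order=3,4
step 3: discover 8; path=3>4>8; order=3,4,8
step 4: discover 2; path=3>4>8>2; order=3,4,8,2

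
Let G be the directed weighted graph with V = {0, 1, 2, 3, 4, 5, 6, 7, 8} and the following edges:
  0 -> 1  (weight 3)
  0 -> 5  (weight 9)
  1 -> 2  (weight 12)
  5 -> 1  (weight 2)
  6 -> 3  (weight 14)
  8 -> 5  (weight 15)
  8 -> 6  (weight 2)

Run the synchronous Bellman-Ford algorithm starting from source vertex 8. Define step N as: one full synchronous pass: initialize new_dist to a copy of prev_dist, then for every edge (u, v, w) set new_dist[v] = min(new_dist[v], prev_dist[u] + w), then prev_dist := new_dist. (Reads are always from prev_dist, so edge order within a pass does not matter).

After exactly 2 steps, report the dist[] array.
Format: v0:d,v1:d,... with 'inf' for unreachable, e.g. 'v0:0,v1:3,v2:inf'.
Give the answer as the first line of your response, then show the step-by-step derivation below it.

v0:inf,v1:17,v2:inf,v3:16,v4:inf,v5:15,v6:2,v7:inf,v8:0

step 1: dist = v0:inf,v1:inf,v2:inf,v3:inf,v4:inf,v5:15,v6:2,v7:inf,v8:0
step 2: dist = v0:inf,v1:17,v2:inf,v3:16,v4:inf,v5:15,v6:2,v7:inf,v8:0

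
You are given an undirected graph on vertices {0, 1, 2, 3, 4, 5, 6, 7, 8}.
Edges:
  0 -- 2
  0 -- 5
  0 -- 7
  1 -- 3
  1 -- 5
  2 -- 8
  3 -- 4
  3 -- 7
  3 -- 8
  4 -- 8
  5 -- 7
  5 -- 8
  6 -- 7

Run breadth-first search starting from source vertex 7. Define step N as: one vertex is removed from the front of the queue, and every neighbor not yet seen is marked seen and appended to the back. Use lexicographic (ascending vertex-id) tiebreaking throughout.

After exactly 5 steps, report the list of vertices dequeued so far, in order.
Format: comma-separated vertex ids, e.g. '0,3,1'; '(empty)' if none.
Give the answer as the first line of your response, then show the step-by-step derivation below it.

7,0,3,5,6

step 1: dequeue 7; queue=[0,3,5,6]; order=7
step 2: dequeue 0; queue=[3,5,6,2]; order=7,0
step 3: dequeue 3; queue=[5,6,2,1,4,8]; order=7,0,3
step 4: dequeue 5; queue=[6,2,1,4,8]; order=7,0,3,5
step 5: dequeue 6; queue=[2,1,4,8]; order=7,0,3,5,6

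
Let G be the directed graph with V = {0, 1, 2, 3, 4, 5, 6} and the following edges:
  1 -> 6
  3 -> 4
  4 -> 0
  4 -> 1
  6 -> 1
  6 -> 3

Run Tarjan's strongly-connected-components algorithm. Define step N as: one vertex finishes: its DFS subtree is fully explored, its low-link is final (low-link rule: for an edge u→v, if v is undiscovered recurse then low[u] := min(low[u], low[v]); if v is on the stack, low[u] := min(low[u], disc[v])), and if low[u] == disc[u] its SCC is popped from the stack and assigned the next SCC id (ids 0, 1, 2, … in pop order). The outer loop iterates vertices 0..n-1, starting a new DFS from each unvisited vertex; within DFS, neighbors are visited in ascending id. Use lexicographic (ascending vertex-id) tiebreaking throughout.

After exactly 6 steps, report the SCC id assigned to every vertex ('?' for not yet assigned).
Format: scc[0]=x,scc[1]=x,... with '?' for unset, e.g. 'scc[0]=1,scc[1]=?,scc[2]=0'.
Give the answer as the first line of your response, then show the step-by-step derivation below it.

scc[0]=0,scc[1]=1,scc[2]=2,scc[3]=1,scc[4]=1,scc[5]=?,scc[6]=1

step 1: low=(low[0]=0,low[1]=?,low[2]=?,low[3]=?,low[4]=?,low[5]=?,low[6]=?); scc=(scc[0]=0,scc[1]=?,scc[2]=?,scc[3]=?,scc[4]=?,scc[5]=?,scc[6]=?)
step 2: low=(low[0]=0,low[1]=1,low[2]=?,low[3]=3,low[4]=1,low[5]=?,low[6]=1); scc=(scc[0]=0,scc[1]=?,scc[2]=?,scc[3]=?,scc[4]=?,scc[5]=?,scc[6]=?)
step 3: low=(low[0]=0,low[1]=1,low[2]=?,low[3]=1,low[4]=1,low[5]=?,low[6]=1); scc=(scc[0]=0,scc[1]=?,scc[2]=?,scc[3]=?,scc[4]=?,scc[5]=?,scc[6]=?)
step 4: low=(low[0]=0,low[1]=1,low[2]=?,low[3]=1,low[4]=1,low[5]=?,low[6]=1); scc=(scc[0]=0,scc[1]=?,scc[2]=?,scc[3]=?,scc[4]=?,scc[5]=?,scc[6]=?)
step 5: low=(low[0]=0,low[1]=1,low[2]=?,low[3]=1,low[4]=1,low[5]=?,low[6]=1); scc=(scc[0]=0,scc[1]=1,scc[2]=?,scc[3]=1,scc[4]=1,scc[5]=?,scc[6]=1)
step 6: low=(low[0]=0,low[1]=1,low[2]=5,low[3]=1,low[4]=1,low[5]=?,low[6]=1); scc=(scc[0]=0,scc[1]=1,scc[2]=2,scc[3]=1,scc[4]=1,scc[5]=?,scc[6]=1)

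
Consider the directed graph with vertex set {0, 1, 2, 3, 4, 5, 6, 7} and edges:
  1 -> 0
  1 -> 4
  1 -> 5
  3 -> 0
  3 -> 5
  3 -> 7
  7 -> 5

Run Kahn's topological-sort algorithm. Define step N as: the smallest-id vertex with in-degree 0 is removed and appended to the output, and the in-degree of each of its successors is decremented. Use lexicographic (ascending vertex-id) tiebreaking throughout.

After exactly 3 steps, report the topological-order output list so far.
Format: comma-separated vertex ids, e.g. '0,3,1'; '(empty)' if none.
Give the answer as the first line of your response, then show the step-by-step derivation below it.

1,2,3

step 1: output 1; order=[1]; indeg=(1,0,0,0,0,2,0,1)
step 2: output 2; order=[1,2]; indeg=(1,0,0,0,0,2,0,1)
step 3: output 3; order=[1,2,3]; indeg=(0,0,0,0,0,1,0,0)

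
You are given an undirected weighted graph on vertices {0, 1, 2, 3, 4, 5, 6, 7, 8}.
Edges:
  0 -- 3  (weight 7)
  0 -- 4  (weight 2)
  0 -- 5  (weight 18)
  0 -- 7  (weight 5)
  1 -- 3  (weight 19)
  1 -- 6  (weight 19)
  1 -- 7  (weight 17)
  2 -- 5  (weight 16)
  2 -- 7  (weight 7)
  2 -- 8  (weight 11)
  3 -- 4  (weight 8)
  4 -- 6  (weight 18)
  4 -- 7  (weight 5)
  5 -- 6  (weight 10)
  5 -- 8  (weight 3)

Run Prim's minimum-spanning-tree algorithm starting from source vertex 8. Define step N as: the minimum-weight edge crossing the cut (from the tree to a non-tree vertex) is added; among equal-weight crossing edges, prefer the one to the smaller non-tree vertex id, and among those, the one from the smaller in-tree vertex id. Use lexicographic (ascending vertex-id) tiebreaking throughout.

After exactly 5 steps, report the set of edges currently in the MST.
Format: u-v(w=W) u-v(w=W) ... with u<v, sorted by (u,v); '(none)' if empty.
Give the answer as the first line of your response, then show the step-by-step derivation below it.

0-7(w=5) 2-7(w=7) 2-8(w=11) 5-6(w=10) 5-8(w=3)

step 1: add edge 5-8 (w=3); MST = {5-8(w=3)}
step 2: add edge 5-6 (w=10); MST = {5-6(w=10) 5-8(w=3)}
step 3: add edge 2-8 (w=11); MST = {2-8(w=11) 5-6(w=10) 5-8(w=3)}
step 4: add edge 2-7 (w=7); MST = {2-7(w=7) 2-8(w=11) 5-6(w=10) 5-8(w=3)}
step 5: add edge 0-7 (w=5); MST = {0-7(w=5) 2-7(w=7) 2-8(w=11) 5-6(w=10) 5-8(w=3)}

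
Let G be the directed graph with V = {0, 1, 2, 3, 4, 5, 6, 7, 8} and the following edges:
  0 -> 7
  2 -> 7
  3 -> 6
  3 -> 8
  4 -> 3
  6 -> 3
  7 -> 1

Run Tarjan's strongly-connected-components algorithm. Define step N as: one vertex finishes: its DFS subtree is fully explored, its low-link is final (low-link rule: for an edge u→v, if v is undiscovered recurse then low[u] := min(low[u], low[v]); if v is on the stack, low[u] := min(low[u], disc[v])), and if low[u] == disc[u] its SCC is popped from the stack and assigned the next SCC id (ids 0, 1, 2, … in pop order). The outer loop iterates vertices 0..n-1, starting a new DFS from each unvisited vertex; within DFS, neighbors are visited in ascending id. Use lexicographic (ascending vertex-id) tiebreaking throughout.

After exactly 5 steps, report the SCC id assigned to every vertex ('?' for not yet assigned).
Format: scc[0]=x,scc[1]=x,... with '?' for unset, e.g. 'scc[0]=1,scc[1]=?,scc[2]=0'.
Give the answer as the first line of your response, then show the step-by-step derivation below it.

scc[0]=2,scc[1]=0,scc[2]=3,scc[3]=?,scc[4]=?,scc[5]=?,scc[6]=?,scc[7]=1,scc[8]=?

step 1: low=(low[0]=0,low[1]=2,low[2]=?,low[3]=?,low[4]=?,low[5]=?,low[6]=?,low[7]=1,low[8]=?); scc=(scc[0]=?,scc[1]=0,scc[2]=?,scc[3]=?,scc[4]=?,scc[5]=?,scc[6]=?,scc[7]=?,scc[8]=?)
step 2: low=(low[0]=0,low[1]=2,low[2]=?,low[3]=?,low[4]=?,low[5]=?,low[6]=?,low[7]=1,low[8]=?); scc=(scc[0]=?,scc[1]=0,scc[2]=?,scc[3]=?,scc[4]=?,scc[5]=?,scc[6]=?,scc[7]=1,scc[8]=?)
step 3: low=(low[0]=0,low[1]=2,low[2]=?,low[3]=?,low[4]=?,low[5]=?,low[6]=?,low[7]=1,low[8]=?); scc=(scc[0]=2,scc[1]=0,scc[2]=?,scc[3]=?,scc[4]=?,scc[5]=?,scc[6]=?,scc[7]=1,scc[8]=?)
step 4: low=(low[0]=0,low[1]=2,low[2]=3,low[3]=?,low[4]=?,low[5]=?,low[6]=?,low[7]=1,low[8]=?); scc=(scc[0]=2,scc[1]=0,scc[2]=3,scc[3]=?,scc[4]=?,scc[5]=?,scc[6]=?,scc[7]=1,scc[8]=?)
step 5: low=(low[0]=0,low[1]=2,low[2]=3,low[3]=4,low[4]=?,low[5]=?,low[6]=4,low[7]=1,low[8]=?); scc=(scc[0]=2,scc[1]=0,scc[2]=3,scc[3]=?,scc[4]=?,scc[5]=?,scc[6]=?,scc[7]=1,scc[8]=?)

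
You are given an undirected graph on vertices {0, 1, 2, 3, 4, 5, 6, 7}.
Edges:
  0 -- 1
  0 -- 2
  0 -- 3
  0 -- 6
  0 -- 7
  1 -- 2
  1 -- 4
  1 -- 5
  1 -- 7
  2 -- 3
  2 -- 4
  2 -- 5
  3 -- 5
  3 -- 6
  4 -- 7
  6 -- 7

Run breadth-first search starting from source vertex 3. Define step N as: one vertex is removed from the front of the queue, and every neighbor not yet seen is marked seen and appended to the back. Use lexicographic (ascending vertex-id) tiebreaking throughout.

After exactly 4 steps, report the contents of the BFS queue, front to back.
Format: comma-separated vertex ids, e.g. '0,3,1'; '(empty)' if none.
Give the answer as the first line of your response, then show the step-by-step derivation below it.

6,1,7,4

step 1: dequeue 3; queue=[0,2,5,6]; order=3
step 2: dequeue 0; queue=[2,5,6,1,7]; order=3,0
step 3: dequeue 2; queue=[5,6,1,7,4]; order=3,0,2
step 4: dequeue 5; queue=[6,1,7,4]; order=3,0,2,5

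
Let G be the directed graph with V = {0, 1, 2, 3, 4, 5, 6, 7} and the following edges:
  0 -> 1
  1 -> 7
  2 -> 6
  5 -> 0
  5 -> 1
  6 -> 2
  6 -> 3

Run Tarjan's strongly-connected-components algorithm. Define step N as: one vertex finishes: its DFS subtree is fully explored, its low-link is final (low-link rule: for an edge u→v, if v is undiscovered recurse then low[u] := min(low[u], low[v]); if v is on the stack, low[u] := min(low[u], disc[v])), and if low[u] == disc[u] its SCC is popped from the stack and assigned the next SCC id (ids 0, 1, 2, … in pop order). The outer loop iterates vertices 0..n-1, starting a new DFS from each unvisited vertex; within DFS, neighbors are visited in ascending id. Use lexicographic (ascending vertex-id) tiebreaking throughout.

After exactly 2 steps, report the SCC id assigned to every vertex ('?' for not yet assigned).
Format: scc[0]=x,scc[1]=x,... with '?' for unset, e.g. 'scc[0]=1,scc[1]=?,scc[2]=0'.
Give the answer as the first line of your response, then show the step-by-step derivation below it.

scc[0]=?,scc[1]=1,scc[2]=?,scc[3]=?,scc[4]=?,scc[5]=?,scc[6]=?,scc[7]=0

step 1: low=(low[0]=0,low[1]=1,low[2]=?,low[3]=?,low[4]=?,low[5]=?,low[6]=?,low[7]=2); scc=(scc[0]=?,scc[1]=?,scc[2]=?,scc[3]=?,scc[4]=?,scc[5]=?,scc[6]=?,scc[7]=0)
step 2: low=(low[0]=0,low[1]=1,low[2]=?,low[3]=?,low[4]=?,low[5]=?,low[6]=?,low[7]=2); scc=(scc[0]=?,scc[1]=1,scc[2]=?,scc[3]=?,scc[4]=?,scc[5]=?,scc[6]=?,scc[7]=0)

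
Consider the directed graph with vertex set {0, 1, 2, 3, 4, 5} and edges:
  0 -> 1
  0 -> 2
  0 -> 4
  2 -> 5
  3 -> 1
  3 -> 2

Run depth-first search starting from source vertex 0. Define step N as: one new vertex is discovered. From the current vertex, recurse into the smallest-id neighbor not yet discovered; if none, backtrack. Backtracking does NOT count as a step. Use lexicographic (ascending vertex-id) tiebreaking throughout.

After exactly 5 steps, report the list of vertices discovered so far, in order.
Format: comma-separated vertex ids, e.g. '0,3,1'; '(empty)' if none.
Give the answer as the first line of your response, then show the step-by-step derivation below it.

0,1,2,5,4

step 1: discover 0; path=0; order=0
step 2: discover 1; path=0>1; order=0,1
step 3: discover 2; path=0>2; order=0,1,2
step 4: discover 5; path=0>2>5; order=0,1,2,5
step 5: discover 4; path=0>4; order=0,1,2,5,4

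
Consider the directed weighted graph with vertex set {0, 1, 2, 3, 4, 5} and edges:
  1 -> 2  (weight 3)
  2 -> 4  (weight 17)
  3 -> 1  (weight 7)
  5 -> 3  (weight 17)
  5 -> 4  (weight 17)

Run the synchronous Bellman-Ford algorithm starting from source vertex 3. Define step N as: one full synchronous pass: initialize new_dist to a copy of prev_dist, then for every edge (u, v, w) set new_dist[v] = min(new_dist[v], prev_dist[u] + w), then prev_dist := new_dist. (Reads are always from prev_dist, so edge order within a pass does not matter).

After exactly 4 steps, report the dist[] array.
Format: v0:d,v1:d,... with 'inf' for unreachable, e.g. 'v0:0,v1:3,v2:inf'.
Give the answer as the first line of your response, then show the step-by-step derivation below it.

v0:inf,v1:7,v2:10,v3:0,v4:27,v5:inf

step 1: dist = v0:inf,v1:7,v2:inf,v3:0,v4:inf,v5:inf
step 2: dist = v0:inf,v1:7,v2:10,v3:0,v4:inf,v5:inf
step 3: dist = v0:inf,v1:7,v2:10,v3:0,v4:27,v5:inf
step 4: dist = v0:inf,v1:7,v2:10,v3:0,v4:27,v5:inf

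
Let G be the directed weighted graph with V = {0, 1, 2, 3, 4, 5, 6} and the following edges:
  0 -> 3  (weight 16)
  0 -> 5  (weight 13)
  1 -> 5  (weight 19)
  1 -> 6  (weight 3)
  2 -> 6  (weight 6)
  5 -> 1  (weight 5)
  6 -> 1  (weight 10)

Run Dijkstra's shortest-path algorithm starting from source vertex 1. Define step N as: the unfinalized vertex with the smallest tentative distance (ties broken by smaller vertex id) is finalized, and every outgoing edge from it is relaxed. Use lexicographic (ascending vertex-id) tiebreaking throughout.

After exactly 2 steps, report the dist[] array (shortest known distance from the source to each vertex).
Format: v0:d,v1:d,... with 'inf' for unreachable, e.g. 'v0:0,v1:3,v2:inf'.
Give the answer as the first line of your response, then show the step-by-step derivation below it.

v0:inf,v1:0,v2:inf,v3:inf,v4:inf,v5:19,v6:3

step 1: dist = v0:inf,v1:0,v2:inf,v3:inf,v4:inf,v5:19,v6:3
step 2: dist = v0:inf,v1:0,v2:inf,v3:inf,v4:inf,v5:19,v6:3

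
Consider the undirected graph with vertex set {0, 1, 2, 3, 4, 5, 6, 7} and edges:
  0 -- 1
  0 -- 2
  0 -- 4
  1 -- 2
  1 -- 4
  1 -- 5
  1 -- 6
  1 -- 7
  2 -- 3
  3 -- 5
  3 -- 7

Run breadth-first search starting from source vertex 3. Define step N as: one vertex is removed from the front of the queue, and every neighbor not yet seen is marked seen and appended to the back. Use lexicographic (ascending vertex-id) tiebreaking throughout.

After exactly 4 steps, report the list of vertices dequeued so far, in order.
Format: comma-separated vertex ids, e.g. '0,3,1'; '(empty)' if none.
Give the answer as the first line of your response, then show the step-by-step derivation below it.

3,2,5,7

step 1: dequeue 3; queue=[2,5,7]; order=3
step 2: dequeue 2; queue=[5,7,0,1]; order=3,2
step 3: dequeue 5; queue=[7,0,1]; order=3,2,5
step 4: dequeue 7; queue=[0,1]; order=3,2,5,7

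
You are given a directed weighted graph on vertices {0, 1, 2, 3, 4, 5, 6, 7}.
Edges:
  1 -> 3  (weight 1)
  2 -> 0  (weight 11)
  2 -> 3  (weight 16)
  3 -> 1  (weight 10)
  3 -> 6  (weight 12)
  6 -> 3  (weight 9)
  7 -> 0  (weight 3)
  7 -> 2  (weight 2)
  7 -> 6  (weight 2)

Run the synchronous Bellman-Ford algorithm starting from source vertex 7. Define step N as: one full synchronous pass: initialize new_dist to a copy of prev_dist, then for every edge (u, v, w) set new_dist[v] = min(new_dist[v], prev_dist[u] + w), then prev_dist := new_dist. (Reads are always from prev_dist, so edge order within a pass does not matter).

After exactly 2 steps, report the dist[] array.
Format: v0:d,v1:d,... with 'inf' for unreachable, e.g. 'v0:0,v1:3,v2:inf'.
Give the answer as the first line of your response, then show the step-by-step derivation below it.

v0:3,v1:inf,v2:2,v3:11,v4:inf,v5:inf,v6:2,v7:0

step 1: dist = v0:3,v1:inf,v2:2,v3:inf,v4:inf,v5:inf,v6:2,v7:0
step 2: dist = v0:3,v1:inf,v2:2,v3:11,v4:inf,v5:inf,v6:2,v7:0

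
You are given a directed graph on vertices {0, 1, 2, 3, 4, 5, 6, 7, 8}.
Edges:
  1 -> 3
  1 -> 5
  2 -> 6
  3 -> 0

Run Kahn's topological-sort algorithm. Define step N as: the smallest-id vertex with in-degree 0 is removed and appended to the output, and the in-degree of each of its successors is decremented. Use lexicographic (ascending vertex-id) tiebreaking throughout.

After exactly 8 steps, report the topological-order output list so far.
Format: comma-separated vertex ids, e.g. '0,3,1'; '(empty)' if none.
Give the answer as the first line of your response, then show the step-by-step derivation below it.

1,2,3,0,4,5,6,7

step 1: output 1; order=[1]; indeg=(1,0,0,0,0,0,1,0,0)
step 2: output 2; order=[1,2]; indeg=(1,0,0,0,0,0,0,0,0)
step 3: output 3; order=[1,2,3]; indeg=(0,0,0,0,0,0,0,0,0)
step 4: output 0; order=[1,2,3,0]; indeg=(0,0,0,0,0,0,0,0,0)
step 5: output 4; order=[1,2,3,0,4]; indeg=(0,0,0,0,0,0,0,0,0)
step 6: output 5; order=[1,2,3,0,4,5]; indeg=(0,0,0,0,0,0,0,0,0)
step 7: output 6; order=[1,2,3,0,4,5,6]; indeg=(0,0,0,0,0,0,0,0,0)
step 8: output 7; order=[1,2,3,0,4,5,6,7]; indeg=(0,0,0,0,0,0,0,0,0)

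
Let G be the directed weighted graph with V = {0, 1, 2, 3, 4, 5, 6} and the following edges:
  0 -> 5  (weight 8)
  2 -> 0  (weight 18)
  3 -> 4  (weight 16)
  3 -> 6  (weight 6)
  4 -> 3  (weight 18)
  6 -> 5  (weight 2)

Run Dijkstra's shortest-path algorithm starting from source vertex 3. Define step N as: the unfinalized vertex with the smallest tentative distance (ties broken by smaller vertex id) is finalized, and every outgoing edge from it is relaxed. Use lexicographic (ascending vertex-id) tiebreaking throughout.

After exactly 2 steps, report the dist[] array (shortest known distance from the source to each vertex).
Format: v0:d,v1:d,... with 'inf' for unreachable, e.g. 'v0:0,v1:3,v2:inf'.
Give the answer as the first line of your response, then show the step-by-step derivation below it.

v0:inf,v1:inf,v2:inf,v3:0,v4:16,v5:8,v6:6

step 1: dist = v0:inf,v1:inf,v2:inf,v3:0,v4:16,v5:inf,v6:6
step 2: dist = v0:inf,v1:inf,v2:inf,v3:0,v4:16,v5:8,v6:6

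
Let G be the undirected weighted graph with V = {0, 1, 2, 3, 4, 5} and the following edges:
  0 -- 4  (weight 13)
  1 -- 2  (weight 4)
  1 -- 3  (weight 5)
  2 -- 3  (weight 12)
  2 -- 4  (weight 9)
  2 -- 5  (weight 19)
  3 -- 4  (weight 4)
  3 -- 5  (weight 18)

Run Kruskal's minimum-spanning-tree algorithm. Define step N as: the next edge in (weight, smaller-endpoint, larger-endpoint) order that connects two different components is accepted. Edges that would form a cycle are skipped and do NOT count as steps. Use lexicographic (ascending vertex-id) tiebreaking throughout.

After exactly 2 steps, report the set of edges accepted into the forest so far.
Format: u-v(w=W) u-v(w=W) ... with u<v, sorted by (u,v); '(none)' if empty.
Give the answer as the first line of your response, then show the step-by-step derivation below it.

1-2(w=4) 3-4(w=4)

step 1: add edge 1-2 (w=4); MST = {1-2(w=4)}
step 2: add edge 3-4 (w=4); MST = {1-2(w=4) 3-4(w=4)}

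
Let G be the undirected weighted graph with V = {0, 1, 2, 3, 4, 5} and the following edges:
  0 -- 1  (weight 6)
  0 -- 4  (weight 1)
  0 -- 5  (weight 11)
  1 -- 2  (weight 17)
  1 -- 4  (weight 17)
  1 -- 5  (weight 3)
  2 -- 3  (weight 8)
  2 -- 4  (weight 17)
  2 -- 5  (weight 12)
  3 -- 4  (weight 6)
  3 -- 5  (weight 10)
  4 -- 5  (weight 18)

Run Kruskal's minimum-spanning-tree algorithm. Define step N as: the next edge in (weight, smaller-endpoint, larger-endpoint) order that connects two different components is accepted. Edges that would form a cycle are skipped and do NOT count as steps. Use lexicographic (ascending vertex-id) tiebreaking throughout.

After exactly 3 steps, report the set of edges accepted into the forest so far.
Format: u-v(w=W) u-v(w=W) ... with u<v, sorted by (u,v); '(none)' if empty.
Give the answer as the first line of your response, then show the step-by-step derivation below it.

0-1(w=6) 0-4(w=1) 1-5(w=3)

step 1: add edge 0-4 (w=1); MST = {0-4(w=1)}
step 2: add edge 1-5 (w=3); MST = {0-4(w=1) 1-5(w=3)}
step 3: add edge 0-1 (w=6); MST = {0-1(w=6) 0-4(w=1) 1-5(w=3)}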